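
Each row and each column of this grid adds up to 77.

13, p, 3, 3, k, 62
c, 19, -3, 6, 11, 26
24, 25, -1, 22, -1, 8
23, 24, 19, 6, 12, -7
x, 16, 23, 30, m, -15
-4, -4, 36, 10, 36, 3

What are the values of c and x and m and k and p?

Column 2: 19 + 25 + 24 + 16 − 4 = 80, so its missing entry is 77 − 80 = -3.
Row 1: 13 − 3 + 3 + 3 + 62 = 78, so its missing entry is 77 − 78 = -1.
Column 5: -1 + 11 − 1 + 12 + 36 = 57, so its missing entry is 77 − 57 = 20.
Row 5: 16 + 23 + 30 + 20 − 15 = 74, so its missing entry is 77 − 74 = 3.
Row 2: 19 − 3 + 6 + 11 + 26 = 59, so its missing entry is 77 − 59 = 18.

c = 18, x = 3, m = 20, k = -1, p = -3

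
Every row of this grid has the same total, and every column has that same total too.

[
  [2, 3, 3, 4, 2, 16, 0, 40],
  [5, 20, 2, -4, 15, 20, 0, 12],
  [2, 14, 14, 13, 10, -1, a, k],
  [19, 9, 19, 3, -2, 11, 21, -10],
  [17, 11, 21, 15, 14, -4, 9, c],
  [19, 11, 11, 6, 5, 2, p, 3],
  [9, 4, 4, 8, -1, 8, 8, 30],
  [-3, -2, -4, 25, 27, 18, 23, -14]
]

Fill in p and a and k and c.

Rows 1 and 2 both sum to 70, so that's the common total.
Row 5 has 17 + 11 + 21 + 15 + 14 − 4 + 9 = 83; the blank must be 70 − 83 = -13.
Row 6 has 19 + 11 + 11 + 6 + 5 + 2 + 3 = 57; the blank must be 70 − 57 = 13.
Column 7 has 0 + 0 + 21 + 9 + 13 + 8 + 23 = 74; the blank must be 70 − 74 = -4.
Row 3 has 2 + 14 + 14 + 13 + 10 − 1 − 4 = 48; the blank must be 70 − 48 = 22.

p = 13, a = -4, k = 22, c = -13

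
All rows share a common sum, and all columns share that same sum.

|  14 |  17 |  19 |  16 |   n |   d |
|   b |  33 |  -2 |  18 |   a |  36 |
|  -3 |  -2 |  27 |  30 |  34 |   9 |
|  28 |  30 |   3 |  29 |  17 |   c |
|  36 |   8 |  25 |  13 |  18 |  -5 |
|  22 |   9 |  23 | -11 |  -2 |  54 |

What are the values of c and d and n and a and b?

c = -12, d = 13, n = 16, a = 12, b = -2

Rows 3 and 5 both sum to 95, so that's the common total.
Column 1: 14 − 3 + 28 + 36 + 22 = 97, so its missing entry is 95 − 97 = -2.
Row 2: -2 + 33 − 2 + 18 + 36 = 83, so its missing entry is 95 − 83 = 12.
Column 5: 12 + 34 + 17 + 18 − 2 = 79, so its missing entry is 95 − 79 = 16.
Row 1: 14 + 17 + 19 + 16 + 16 = 82, so its missing entry is 95 − 82 = 13.
Row 4: 28 + 30 + 3 + 29 + 17 = 107, so its missing entry is 95 − 107 = -12.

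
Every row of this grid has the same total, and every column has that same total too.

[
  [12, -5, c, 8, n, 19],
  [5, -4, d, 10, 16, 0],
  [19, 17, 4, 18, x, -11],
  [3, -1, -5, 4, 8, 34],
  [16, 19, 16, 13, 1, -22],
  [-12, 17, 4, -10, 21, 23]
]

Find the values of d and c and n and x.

d = 16, c = 8, n = 1, x = -4

Rows 4 and 5 both sum to 43, so that's the common total.
Row 2 has 5 − 4 + 10 + 16 + 0 = 27; the blank must be 43 − 27 = 16.
Column 3 has 16 + 4 − 5 + 16 + 4 = 35; the blank must be 43 − 35 = 8.
Row 1 has 12 − 5 + 8 + 8 + 19 = 42; the blank must be 43 − 42 = 1.
Row 3 has 19 + 17 + 4 + 18 − 11 = 47; the blank must be 43 − 47 = -4.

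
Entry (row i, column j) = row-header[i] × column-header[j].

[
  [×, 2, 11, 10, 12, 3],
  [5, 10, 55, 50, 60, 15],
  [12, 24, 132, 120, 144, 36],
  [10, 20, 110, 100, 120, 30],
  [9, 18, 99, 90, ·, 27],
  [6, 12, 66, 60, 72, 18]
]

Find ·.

108

9 × 12 = 108.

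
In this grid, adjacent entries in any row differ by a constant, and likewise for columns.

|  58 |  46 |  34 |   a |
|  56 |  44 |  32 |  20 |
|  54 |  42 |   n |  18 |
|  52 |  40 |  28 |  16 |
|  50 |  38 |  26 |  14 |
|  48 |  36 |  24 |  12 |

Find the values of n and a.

n = 30, a = 22

Along each row the entries change by -12 per step; down each column they change by -2.
Row 3: from 54 at column 1, stepping by -12 to column 3 gives 30.
Row 1: from 58 at column 1, stepping by -12 to column 4 gives 22.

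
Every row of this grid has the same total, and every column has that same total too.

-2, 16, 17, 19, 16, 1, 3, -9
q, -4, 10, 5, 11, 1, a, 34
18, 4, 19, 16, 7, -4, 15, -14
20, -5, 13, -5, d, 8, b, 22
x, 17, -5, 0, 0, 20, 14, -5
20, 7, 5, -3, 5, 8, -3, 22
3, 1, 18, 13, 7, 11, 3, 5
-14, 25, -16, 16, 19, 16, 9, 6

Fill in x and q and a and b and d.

Rows 1 and 3 both sum to 61, so that's the common total.
Row 5: 17 − 5 + 0 + 0 + 20 + 14 − 5 = 41, so its missing entry is 61 − 41 = 20.
Column 5: 16 + 11 + 7 + 0 + 5 + 7 + 19 = 65, so its missing entry is 61 − 65 = -4.
Row 4: 20 − 5 + 13 − 5 − 4 + 8 + 22 = 49, so its missing entry is 61 − 49 = 12.
Column 1: -2 + 18 + 20 + 20 + 20 + 3 − 14 = 65, so its missing entry is 61 − 65 = -4.
Row 2: -4 − 4 + 10 + 5 + 11 + 1 + 34 = 53, so its missing entry is 61 − 53 = 8.

x = 20, q = -4, a = 8, b = 12, d = -4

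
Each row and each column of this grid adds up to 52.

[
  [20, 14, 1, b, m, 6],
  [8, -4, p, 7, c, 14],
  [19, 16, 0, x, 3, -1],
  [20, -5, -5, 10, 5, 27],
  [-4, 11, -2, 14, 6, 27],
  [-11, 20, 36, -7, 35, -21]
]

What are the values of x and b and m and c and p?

Column 3 has 1 + 0 − 5 − 2 + 36 = 30; the blank must be 52 − 30 = 22.
Row 2 has 8 − 4 + 22 + 7 + 14 = 47; the blank must be 52 − 47 = 5.
Column 5 has 5 + 3 + 5 + 6 + 35 = 54; the blank must be 52 − 54 = -2.
Row 1 has 20 + 14 + 1 − 2 + 6 = 39; the blank must be 52 − 39 = 13.
Row 3 has 19 + 16 + 0 + 3 − 1 = 37; the blank must be 52 − 37 = 15.

x = 15, b = 13, m = -2, c = 5, p = 22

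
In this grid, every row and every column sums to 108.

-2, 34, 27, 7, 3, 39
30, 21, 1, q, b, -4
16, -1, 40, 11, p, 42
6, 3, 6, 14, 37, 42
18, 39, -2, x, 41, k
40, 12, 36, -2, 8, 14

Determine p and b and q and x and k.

p = 0, b = 19, q = 41, x = 37, k = -25

The known cells in row 3 total 108, leaving 108 − 108 = 0 for the blank.
The known cells in column 5 total 89, leaving 108 − 89 = 19 for the blank.
The known cells in column 6 total 133, leaving 108 − 133 = -25 for the blank.
The known cells in row 5 total 71, leaving 108 − 71 = 37 for the blank.
The known cells in row 2 total 67, leaving 108 − 67 = 41 for the blank.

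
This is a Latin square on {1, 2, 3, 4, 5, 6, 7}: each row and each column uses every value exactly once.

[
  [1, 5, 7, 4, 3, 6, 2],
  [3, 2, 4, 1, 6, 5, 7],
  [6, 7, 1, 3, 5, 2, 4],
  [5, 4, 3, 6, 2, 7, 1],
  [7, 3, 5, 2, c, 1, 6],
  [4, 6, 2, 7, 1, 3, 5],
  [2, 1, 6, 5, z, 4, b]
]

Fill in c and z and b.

c = 4, z = 7, b = 3

Cell (5,5): row 5 already has {1, 2, 3, 5, 6, 7} → 4.
Cell (7,7): column 7 already has {1, 2, 4, 5, 6, 7} → 3.
At (row 7, col 5): row 7 already has {1, 2, 3, 4, 5, 6}, so the value is 7.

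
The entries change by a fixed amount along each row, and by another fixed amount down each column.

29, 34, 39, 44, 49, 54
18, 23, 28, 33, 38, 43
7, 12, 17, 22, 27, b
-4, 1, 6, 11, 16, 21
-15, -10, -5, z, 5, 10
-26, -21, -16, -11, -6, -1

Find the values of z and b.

z = 0, b = 32

Along each row the entries change by 5 per step; down each column they change by -11.
Row 5: from -15 at column 1, stepping by 5 to column 4 gives 0.
Row 3: from 7 at column 1, stepping by 5 to column 6 gives 32.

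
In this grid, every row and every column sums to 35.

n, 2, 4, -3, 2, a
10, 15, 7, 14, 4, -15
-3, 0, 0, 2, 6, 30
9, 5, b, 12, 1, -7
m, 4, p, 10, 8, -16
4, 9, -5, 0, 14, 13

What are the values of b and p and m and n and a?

b = 15, p = 14, m = 15, n = 0, a = 30

Column 6: -15 + 30 − 7 − 16 + 13 = 5, so its missing entry is 35 − 5 = 30.
Row 1: 2 + 4 − 3 + 2 + 30 = 35, so its missing entry is 35 − 35 = 0.
Column 1: 0 + 10 − 3 + 9 + 4 = 20, so its missing entry is 35 − 20 = 15.
Row 5: 15 + 4 + 10 + 8 − 16 = 21, so its missing entry is 35 − 21 = 14.
Row 4: 9 + 5 + 12 + 1 − 7 = 20, so its missing entry is 35 − 20 = 15.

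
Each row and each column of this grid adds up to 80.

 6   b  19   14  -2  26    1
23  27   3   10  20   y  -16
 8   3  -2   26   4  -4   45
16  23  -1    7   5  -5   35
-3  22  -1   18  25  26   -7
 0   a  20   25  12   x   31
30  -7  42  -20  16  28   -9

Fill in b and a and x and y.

b = 16, a = -4, x = -4, y = 13

Row 1: 6 + 19 + 14 − 2 + 26 + 1 = 64, so its missing entry is 80 − 64 = 16.
Column 2: 16 + 27 + 3 + 23 + 22 − 7 = 84, so its missing entry is 80 − 84 = -4.
Row 6: 0 − 4 + 20 + 25 + 12 + 31 = 84, so its missing entry is 80 − 84 = -4.
Row 2: 23 + 27 + 3 + 10 + 20 − 16 = 67, so its missing entry is 80 − 67 = 13.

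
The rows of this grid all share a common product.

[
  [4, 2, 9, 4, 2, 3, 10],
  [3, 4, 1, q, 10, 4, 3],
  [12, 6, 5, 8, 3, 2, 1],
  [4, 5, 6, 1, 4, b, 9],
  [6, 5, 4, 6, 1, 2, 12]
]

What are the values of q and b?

Rows 1 and 3 each multiply to 17280, so every row has product 17280.
Row 2: 3×4×1×10×4×3 = 1440, so the missing entry is 17280 ÷ 1440 = 12.
Row 4: 4×5×6×1×4×9 = 4320, so the missing entry is 17280 ÷ 4320 = 4.

q = 12, b = 4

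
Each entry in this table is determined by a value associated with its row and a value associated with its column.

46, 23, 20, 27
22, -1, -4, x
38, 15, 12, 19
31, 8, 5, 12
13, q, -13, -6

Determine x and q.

The difference between any two rows is the same in every column — this is an addition table with the headers hidden.
Row 2 minus row 1 is 22 − 46 = -24, so its entry in column 4 is 27 + (-24) = 3.
Row 5 minus row 1 is 13 − 46 = -33, so its entry in column 2 is 23 + (-33) = -10.

x = 3, q = -10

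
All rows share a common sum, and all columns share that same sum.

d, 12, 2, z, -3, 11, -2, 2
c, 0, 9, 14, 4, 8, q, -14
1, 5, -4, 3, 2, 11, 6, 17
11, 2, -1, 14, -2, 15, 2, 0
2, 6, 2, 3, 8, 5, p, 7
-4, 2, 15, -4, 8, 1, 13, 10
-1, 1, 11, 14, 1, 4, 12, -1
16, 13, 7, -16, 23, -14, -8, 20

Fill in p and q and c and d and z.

p = 8, q = 10, c = 10, d = 6, z = 13

Rows 3 and 4 both sum to 41, so that's the common total.
Column 4: 14 + 3 + 14 + 3 − 4 + 14 − 16 = 28, so its missing entry is 41 − 28 = 13.
Row 1: 12 + 2 + 13 − 3 + 11 − 2 + 2 = 35, so its missing entry is 41 − 35 = 6.
Row 5: 2 + 6 + 2 + 3 + 8 + 5 + 7 = 33, so its missing entry is 41 − 33 = 8.
Column 1: 6 + 1 + 11 + 2 − 4 − 1 + 16 = 31, so its missing entry is 41 − 31 = 10.
Row 2: 10 + 0 + 9 + 14 + 4 + 8 − 14 = 31, so its missing entry is 41 − 31 = 10.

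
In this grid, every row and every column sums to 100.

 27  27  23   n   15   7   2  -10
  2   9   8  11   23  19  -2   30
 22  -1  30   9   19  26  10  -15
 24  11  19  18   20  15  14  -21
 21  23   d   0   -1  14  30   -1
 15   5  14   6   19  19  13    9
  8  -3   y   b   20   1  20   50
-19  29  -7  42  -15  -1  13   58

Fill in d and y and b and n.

Row 5: 21 + 23 + 0 − 1 + 14 + 30 − 1 = 86, so its missing entry is 100 − 86 = 14.
Column 3: 23 + 8 + 30 + 19 + 14 + 14 − 7 = 101, so its missing entry is 100 − 101 = -1.
Row 7: 8 − 3 − 1 + 20 + 1 + 20 + 50 = 95, so its missing entry is 100 − 95 = 5.
Row 1: 27 + 27 + 23 + 15 + 7 + 2 − 10 = 91, so its missing entry is 100 − 91 = 9.

d = 14, y = -1, b = 5, n = 9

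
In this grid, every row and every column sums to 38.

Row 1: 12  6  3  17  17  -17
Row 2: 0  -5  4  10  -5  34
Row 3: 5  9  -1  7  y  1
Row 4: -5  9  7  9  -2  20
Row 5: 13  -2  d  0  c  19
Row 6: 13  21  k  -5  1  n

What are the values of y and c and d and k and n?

Row 3: 5 + 9 − 1 + 7 + 1 = 21, so its missing entry is 38 − 21 = 17.
Column 5: 17 − 5 + 17 − 2 + 1 = 28, so its missing entry is 38 − 28 = 10.
Column 6: -17 + 34 + 1 + 20 + 19 = 57, so its missing entry is 38 − 57 = -19.
Row 5: 13 − 2 + 0 + 10 + 19 = 40, so its missing entry is 38 − 40 = -2.
Row 6: 13 + 21 − 5 + 1 − 19 = 11, so its missing entry is 38 − 11 = 27.

y = 17, c = 10, d = -2, k = 27, n = -19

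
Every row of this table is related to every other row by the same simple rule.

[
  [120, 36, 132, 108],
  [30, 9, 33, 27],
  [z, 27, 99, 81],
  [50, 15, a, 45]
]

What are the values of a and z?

Each row is a constant multiple of every other row — this is a multiplication table with the headers hidden.
Row 4 is 15/36 = 5/12 times row 1, so its entry in column 3 is 132 × 5/12 = 55.
Row 3 is 27/36 = 3/4 times row 1, so its entry in column 1 is 120 × 3/4 = 90.

a = 55, z = 90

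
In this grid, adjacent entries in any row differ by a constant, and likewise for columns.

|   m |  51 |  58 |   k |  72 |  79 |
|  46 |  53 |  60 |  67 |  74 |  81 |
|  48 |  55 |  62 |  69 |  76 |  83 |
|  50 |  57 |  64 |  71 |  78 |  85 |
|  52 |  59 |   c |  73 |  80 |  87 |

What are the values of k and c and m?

Along each row the entries change by 7 per step; down each column they change by 2.
Row 1: from 51 at column 2, stepping by 7 to column 4 gives 65.
Row 5: from 52 at column 1, stepping by 7 to column 3 gives 66.
Row 1: from 51 at column 2, stepping by 7 to column 1 gives 44.

k = 65, c = 66, m = 44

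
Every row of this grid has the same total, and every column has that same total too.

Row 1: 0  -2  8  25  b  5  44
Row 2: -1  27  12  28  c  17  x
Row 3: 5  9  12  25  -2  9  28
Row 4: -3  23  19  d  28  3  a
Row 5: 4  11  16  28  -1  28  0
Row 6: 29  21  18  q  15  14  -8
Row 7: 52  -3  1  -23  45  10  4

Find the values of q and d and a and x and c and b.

q = -3, d = 6, a = 10, x = 8, c = -5, b = 6

Rows 3 and 5 both sum to 86, so that's the common total.
The known cells in row 1 total 80, leaving 86 − 80 = 6 for the blank.
The known cells in column 5 total 91, leaving 86 − 91 = -5 for the blank.
The known cells in row 6 total 89, leaving 86 − 89 = -3 for the blank.
The known cells in column 4 total 80, leaving 86 − 80 = 6 for the blank.
The known cells in row 4 total 76, leaving 86 − 76 = 10 for the blank.
The known cells in row 2 total 78, leaving 86 − 78 = 8 for the blank.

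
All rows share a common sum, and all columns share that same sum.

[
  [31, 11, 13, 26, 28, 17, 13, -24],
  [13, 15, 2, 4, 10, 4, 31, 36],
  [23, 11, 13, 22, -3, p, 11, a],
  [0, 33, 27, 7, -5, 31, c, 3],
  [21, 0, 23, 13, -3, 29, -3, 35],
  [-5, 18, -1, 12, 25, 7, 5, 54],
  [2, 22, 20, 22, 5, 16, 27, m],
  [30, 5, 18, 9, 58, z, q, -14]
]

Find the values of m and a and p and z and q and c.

Rows 1 and 2 both sum to 115, so that's the common total.
Row 7: 2 + 22 + 20 + 22 + 5 + 16 + 27 = 114, so its missing entry is 115 − 114 = 1.
Column 8: -24 + 36 + 3 + 35 + 54 + 1 − 14 = 91, so its missing entry is 115 − 91 = 24.
Row 4: 0 + 33 + 27 + 7 − 5 + 31 + 3 = 96, so its missing entry is 115 − 96 = 19.
Column 7: 13 + 31 + 11 + 19 − 3 + 5 + 27 = 103, so its missing entry is 115 − 103 = 12.
Row 8: 30 + 5 + 18 + 9 + 58 + 12 − 14 = 118, so its missing entry is 115 − 118 = -3.
Row 3: 23 + 11 + 13 + 22 − 3 + 11 + 24 = 101, so its missing entry is 115 − 101 = 14.

m = 1, a = 24, p = 14, z = -3, q = 12, c = 19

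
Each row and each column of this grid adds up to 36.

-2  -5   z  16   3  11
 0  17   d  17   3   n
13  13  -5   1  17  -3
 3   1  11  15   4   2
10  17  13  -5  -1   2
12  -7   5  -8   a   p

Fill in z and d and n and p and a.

The known cells in column 5 total 26, leaving 36 − 26 = 10 for the blank.
The known cells in row 6 total 12, leaving 36 − 12 = 24 for the blank.
The known cells in column 6 total 36, leaving 36 − 36 = 0 for the blank.
The known cells in row 2 total 37, leaving 36 − 37 = -1 for the blank.
The known cells in row 1 total 23, leaving 36 − 23 = 13 for the blank.

z = 13, d = -1, n = 0, p = 24, a = 10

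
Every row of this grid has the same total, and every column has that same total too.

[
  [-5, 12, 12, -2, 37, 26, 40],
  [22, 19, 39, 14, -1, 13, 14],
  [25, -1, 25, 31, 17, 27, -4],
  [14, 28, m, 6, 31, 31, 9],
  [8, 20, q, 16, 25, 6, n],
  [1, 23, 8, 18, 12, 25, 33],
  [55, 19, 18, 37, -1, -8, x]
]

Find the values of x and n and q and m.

Rows 1 and 2 both sum to 120, so that's the common total.
Row 7: 55 + 19 + 18 + 37 − 1 − 8 = 120, so its missing entry is 120 − 120 = 0.
Row 4: 14 + 28 + 6 + 31 + 31 + 9 = 119, so its missing entry is 120 − 119 = 1.
Column 7: 40 + 14 − 4 + 9 + 33 + 0 = 92, so its missing entry is 120 − 92 = 28.
Row 5: 8 + 20 + 16 + 25 + 6 + 28 = 103, so its missing entry is 120 − 103 = 17.

x = 0, n = 28, q = 17, m = 1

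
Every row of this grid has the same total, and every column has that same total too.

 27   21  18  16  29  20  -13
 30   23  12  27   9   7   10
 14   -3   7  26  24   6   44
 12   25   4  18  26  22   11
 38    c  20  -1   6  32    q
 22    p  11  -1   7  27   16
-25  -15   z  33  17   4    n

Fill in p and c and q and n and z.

p = 36, c = 31, q = -8, n = 58, z = 46

Rows 1 and 2 both sum to 118, so that's the common total.
The known cells in column 3 total 72, leaving 118 − 72 = 46 for the blank.
The known cells in row 6 total 82, leaving 118 − 82 = 36 for the blank.
The known cells in row 7 total 60, leaving 118 − 60 = 58 for the blank.
The known cells in column 7 total 126, leaving 118 − 126 = -8 for the blank.
The known cells in row 5 total 87, leaving 118 − 87 = 31 for the blank.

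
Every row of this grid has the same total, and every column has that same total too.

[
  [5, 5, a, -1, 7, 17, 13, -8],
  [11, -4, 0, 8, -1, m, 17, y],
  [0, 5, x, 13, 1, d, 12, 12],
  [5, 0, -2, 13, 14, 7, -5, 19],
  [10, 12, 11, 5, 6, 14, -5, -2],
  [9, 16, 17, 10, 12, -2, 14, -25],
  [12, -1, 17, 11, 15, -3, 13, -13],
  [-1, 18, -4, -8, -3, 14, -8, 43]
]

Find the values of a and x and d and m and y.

a = 13, x = -1, d = 9, m = -5, y = 25

Rows 4 and 5 both sum to 51, so that's the common total.
Row 1 has 5 + 5 − 1 + 7 + 17 + 13 − 8 = 38; the blank must be 51 − 38 = 13.
Column 8 has -8 + 12 + 19 − 2 − 25 − 13 + 43 = 26; the blank must be 51 − 26 = 25.
Row 2 has 11 − 4 + 0 + 8 − 1 + 17 + 25 = 56; the blank must be 51 − 56 = -5.
Column 3 has 13 + 0 − 2 + 11 + 17 + 17 − 4 = 52; the blank must be 51 − 52 = -1.
Row 3 has 0 + 5 − 1 + 13 + 1 + 12 + 12 = 42; the blank must be 51 − 42 = 9.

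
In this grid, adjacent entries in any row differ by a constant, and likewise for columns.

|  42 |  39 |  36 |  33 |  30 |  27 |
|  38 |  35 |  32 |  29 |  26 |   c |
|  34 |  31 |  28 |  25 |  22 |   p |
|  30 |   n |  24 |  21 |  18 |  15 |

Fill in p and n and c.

Along each row the entries change by -3 per step; down each column they change by -4.
Row 3: from 34 at column 1, stepping by -3 to column 6 gives 19.
Row 4: from 30 at column 1, stepping by -3 to column 2 gives 27.
Row 2: from 38 at column 1, stepping by -3 to column 6 gives 23.

p = 19, n = 27, c = 23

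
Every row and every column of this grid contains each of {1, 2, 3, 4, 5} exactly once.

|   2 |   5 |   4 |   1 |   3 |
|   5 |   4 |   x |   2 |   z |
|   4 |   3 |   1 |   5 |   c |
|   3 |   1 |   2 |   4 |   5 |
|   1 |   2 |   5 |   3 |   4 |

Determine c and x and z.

Cell (3,5): row 3 already has {1, 3, 4, 5} → 2.
Cell (2,3): column 3 already has {1, 2, 4, 5} → 3.
For row 2, column 5: row 2 already has {2, 3, 4, 5}; that leaves 1.

c = 2, x = 3, z = 1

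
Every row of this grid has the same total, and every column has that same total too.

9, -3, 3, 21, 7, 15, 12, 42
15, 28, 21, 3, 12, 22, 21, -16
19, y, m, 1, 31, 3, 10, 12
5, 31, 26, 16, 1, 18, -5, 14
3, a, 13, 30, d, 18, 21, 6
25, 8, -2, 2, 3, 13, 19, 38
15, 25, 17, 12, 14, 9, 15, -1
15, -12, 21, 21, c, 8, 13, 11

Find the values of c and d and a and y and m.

Rows 1 and 2 both sum to 106, so that's the common total.
The known cells in row 8 total 77, leaving 106 − 77 = 29 for the blank.
The known cells in column 5 total 97, leaving 106 − 97 = 9 for the blank.
The known cells in column 3 total 99, leaving 106 − 99 = 7 for the blank.
The known cells in row 3 total 83, leaving 106 − 83 = 23 for the blank.
The known cells in row 5 total 100, leaving 106 − 100 = 6 for the blank.

c = 29, d = 9, a = 6, y = 23, m = 7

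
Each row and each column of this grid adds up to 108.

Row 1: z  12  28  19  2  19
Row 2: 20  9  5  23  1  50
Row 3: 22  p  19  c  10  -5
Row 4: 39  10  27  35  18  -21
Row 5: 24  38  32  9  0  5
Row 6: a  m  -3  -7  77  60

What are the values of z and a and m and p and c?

Row 1 has 12 + 28 + 19 + 2 + 19 = 80; the blank must be 108 − 80 = 28.
Column 4 has 19 + 23 + 35 + 9 − 7 = 79; the blank must be 108 − 79 = 29.
Row 3 has 22 + 19 + 29 + 10 − 5 = 75; the blank must be 108 − 75 = 33.
Column 2 has 12 + 9 + 33 + 10 + 38 = 102; the blank must be 108 − 102 = 6.
Row 6 has 6 − 3 − 7 + 77 + 60 = 133; the blank must be 108 − 133 = -25.

z = 28, a = -25, m = 6, p = 33, c = 29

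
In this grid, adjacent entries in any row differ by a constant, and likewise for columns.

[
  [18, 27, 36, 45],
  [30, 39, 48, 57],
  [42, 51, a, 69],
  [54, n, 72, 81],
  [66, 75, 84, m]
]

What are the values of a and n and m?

Along each row the entries change by 9 per step; down each column they change by 12.
Row 3: from 42 at column 1, stepping by 9 to column 3 gives 60.
Row 4: from 54 at column 1, stepping by 9 to column 2 gives 63.
Row 5: from 66 at column 1, stepping by 9 to column 4 gives 93.

a = 60, n = 63, m = 93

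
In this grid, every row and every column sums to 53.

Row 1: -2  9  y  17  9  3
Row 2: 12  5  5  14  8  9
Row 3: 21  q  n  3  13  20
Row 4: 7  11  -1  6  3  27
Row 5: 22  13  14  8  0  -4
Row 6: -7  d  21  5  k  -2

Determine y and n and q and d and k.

y = 17, n = -3, q = -1, d = 16, k = 20

Column 5 has 9 + 8 + 13 + 3 + 0 = 33; the blank must be 53 − 33 = 20.
Row 6 has -7 + 21 + 5 + 20 − 2 = 37; the blank must be 53 − 37 = 16.
Column 2 has 9 + 5 + 11 + 13 + 16 = 54; the blank must be 53 − 54 = -1.
Row 1 has -2 + 9 + 17 + 9 + 3 = 36; the blank must be 53 − 36 = 17.
Row 3 has 21 − 1 + 3 + 13 + 20 = 56; the blank must be 53 − 56 = -3.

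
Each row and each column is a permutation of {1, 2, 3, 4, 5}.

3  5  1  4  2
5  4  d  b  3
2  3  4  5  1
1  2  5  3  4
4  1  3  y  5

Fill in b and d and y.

b = 1, d = 2, y = 2

For row 2, column 3: column 3 already has {1, 3, 4, 5}; that leaves 2.
Cell (2,4): row 2 already has {2, 3, 4, 5} → 1.
At (row 5, col 4): row 5 already has {1, 3, 4, 5}, so the value is 2.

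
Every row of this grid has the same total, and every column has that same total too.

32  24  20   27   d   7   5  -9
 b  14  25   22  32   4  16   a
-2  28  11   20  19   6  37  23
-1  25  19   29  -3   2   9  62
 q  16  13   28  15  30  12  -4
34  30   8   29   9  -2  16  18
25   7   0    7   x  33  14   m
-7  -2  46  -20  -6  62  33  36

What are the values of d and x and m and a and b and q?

Rows 3 and 4 both sum to 142, so that's the common total.
Row 5 has 16 + 13 + 28 + 15 + 30 + 12 − 4 = 110; the blank must be 142 − 110 = 32.
Row 1 has 32 + 24 + 20 + 27 + 7 + 5 − 9 = 106; the blank must be 142 − 106 = 36.
Column 5 has 36 + 32 + 19 − 3 + 15 + 9 − 6 = 102; the blank must be 142 − 102 = 40.
Row 7 has 25 + 7 + 0 + 7 + 40 + 33 + 14 = 126; the blank must be 142 − 126 = 16.
Column 8 has -9 + 23 + 62 − 4 + 18 + 16 + 36 = 142; the blank must be 142 − 142 = 0.
Row 2 has 14 + 25 + 22 + 32 + 4 + 16 + 0 = 113; the blank must be 142 − 113 = 29.

d = 36, x = 40, m = 16, a = 0, b = 29, q = 32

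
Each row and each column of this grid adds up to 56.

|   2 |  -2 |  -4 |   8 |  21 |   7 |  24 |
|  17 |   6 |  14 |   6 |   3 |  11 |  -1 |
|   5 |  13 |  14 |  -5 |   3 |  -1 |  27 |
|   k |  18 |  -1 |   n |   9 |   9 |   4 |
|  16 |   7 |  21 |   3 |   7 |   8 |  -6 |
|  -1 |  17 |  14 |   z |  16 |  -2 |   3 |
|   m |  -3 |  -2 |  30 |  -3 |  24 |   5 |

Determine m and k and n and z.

m = 5, k = 12, n = 5, z = 9

The known cells in row 6 total 47, leaving 56 − 47 = 9 for the blank.
The known cells in column 4 total 51, leaving 56 − 51 = 5 for the blank.
The known cells in row 4 total 44, leaving 56 − 44 = 12 for the blank.
The known cells in row 7 total 51, leaving 56 − 51 = 5 for the blank.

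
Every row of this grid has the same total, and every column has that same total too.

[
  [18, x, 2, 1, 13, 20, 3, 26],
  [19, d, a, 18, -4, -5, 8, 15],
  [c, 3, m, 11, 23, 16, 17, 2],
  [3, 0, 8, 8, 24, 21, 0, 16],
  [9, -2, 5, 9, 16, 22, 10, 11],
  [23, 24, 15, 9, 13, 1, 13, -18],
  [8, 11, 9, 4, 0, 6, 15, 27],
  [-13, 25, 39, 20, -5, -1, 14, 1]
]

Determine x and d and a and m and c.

x = -3, d = 22, a = 7, m = -5, c = 13

Rows 4 and 5 both sum to 80, so that's the common total.
Row 1 has 18 + 2 + 1 + 13 + 20 + 3 + 26 = 83; the blank must be 80 − 83 = -3.
Column 2 has -3 + 3 + 0 − 2 + 24 + 11 + 25 = 58; the blank must be 80 − 58 = 22.
Row 2 has 19 + 22 + 18 − 4 − 5 + 8 + 15 = 73; the blank must be 80 − 73 = 7.
Column 1 has 18 + 19 + 3 + 9 + 23 + 8 − 13 = 67; the blank must be 80 − 67 = 13.
Row 3 has 13 + 3 + 11 + 23 + 16 + 17 + 2 = 85; the blank must be 80 − 85 = -5.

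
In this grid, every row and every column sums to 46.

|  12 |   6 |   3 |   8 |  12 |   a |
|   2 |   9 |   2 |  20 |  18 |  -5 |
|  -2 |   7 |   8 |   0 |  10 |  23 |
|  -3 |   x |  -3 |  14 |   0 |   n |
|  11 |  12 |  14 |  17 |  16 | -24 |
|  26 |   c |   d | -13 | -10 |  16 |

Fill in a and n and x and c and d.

Row 1: 12 + 6 + 3 + 8 + 12 = 41, so its missing entry is 46 − 41 = 5.
Column 6: 5 − 5 + 23 − 24 + 16 = 15, so its missing entry is 46 − 15 = 31.
Row 4: -3 − 3 + 14 + 0 + 31 = 39, so its missing entry is 46 − 39 = 7.
Column 2: 6 + 9 + 7 + 7 + 12 = 41, so its missing entry is 46 − 41 = 5.
Row 6: 26 + 5 − 13 − 10 + 16 = 24, so its missing entry is 46 − 24 = 22.

a = 5, n = 31, x = 7, c = 5, d = 22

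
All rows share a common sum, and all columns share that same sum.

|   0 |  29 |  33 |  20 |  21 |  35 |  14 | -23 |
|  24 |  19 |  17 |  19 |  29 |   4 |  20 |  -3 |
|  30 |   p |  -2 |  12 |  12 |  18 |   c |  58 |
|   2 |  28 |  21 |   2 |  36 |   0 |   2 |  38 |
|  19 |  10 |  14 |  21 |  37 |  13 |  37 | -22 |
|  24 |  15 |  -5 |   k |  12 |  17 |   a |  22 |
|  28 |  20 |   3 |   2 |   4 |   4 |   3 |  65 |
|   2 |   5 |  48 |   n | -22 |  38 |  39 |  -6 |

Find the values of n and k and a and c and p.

n = 25, k = 28, a = 16, c = -2, p = 3

Rows 1 and 2 both sum to 129, so that's the common total.
Column 2: 29 + 19 + 28 + 10 + 15 + 20 + 5 = 126, so its missing entry is 129 − 126 = 3.
Row 8: 2 + 5 + 48 − 22 + 38 + 39 − 6 = 104, so its missing entry is 129 − 104 = 25.
Row 3: 30 + 3 − 2 + 12 + 12 + 18 + 58 = 131, so its missing entry is 129 − 131 = -2.
Column 7: 14 + 20 − 2 + 2 + 37 + 3 + 39 = 113, so its missing entry is 129 − 113 = 16.
Row 6: 24 + 15 − 5 + 12 + 17 + 16 + 22 = 101, so its missing entry is 129 − 101 = 28.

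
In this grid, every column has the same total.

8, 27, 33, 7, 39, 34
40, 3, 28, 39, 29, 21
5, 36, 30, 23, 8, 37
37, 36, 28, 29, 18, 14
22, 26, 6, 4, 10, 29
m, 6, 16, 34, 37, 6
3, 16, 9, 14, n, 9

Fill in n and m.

n = 9, m = 35

Columns 3 and 6 both add up to 150, so every column sums to 150.
Column 5: 39 + 29 + 8 + 18 + 10 + 37 = 141, so the missing entry is 150 − 141 = 9.
Column 1: 8 + 40 + 5 + 37 + 22 + 3 = 115, so the missing entry is 150 − 115 = 35.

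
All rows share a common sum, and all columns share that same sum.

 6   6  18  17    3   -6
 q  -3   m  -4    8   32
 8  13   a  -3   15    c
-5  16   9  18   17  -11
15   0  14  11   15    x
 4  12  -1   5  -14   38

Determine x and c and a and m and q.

Rows 1 and 4 both sum to 44, so that's the common total.
Row 5 has 15 + 0 + 14 + 11 + 15 = 55; the blank must be 44 − 55 = -11.
Column 1 has 6 + 8 − 5 + 15 + 4 = 28; the blank must be 44 − 28 = 16.
Row 2 has 16 − 3 − 4 + 8 + 32 = 49; the blank must be 44 − 49 = -5.
Column 3 has 18 − 5 + 9 + 14 − 1 = 35; the blank must be 44 − 35 = 9.
Row 3 has 8 + 13 + 9 − 3 + 15 = 42; the blank must be 44 − 42 = 2.

x = -11, c = 2, a = 9, m = -5, q = 16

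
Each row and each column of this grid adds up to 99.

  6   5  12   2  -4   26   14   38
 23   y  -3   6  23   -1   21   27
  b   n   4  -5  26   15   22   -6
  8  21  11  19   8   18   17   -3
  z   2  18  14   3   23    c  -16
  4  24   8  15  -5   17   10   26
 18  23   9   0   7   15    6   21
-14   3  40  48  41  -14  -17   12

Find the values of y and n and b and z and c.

Row 2: 23 − 3 + 6 + 23 − 1 + 21 + 27 = 96, so its missing entry is 99 − 96 = 3.
Column 2: 5 + 3 + 21 + 2 + 24 + 23 + 3 = 81, so its missing entry is 99 − 81 = 18.
Column 7: 14 + 21 + 22 + 17 + 10 + 6 − 17 = 73, so its missing entry is 99 − 73 = 26.
Row 5: 2 + 18 + 14 + 3 + 23 + 26 − 16 = 70, so its missing entry is 99 − 70 = 29.
Row 3: 18 + 4 − 5 + 26 + 15 + 22 − 6 = 74, so its missing entry is 99 − 74 = 25.

y = 3, n = 18, b = 25, z = 29, c = 26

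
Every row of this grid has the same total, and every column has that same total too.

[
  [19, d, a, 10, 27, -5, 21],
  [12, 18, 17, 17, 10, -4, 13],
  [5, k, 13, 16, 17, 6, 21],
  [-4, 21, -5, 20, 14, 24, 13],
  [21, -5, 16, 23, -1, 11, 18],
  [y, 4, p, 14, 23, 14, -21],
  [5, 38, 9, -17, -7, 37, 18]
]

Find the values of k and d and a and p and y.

Rows 2 and 4 both sum to 83, so that's the common total.
Row 3: 5 + 13 + 16 + 17 + 6 + 21 = 78, so its missing entry is 83 − 78 = 5.
Column 2: 18 + 5 + 21 − 5 + 4 + 38 = 81, so its missing entry is 83 − 81 = 2.
Row 1: 19 + 2 + 10 + 27 − 5 + 21 = 74, so its missing entry is 83 − 74 = 9.
Column 1: 19 + 12 + 5 − 4 + 21 + 5 = 58, so its missing entry is 83 − 58 = 25.
Row 6: 25 + 4 + 14 + 23 + 14 − 21 = 59, so its missing entry is 83 − 59 = 24.

k = 5, d = 2, a = 9, p = 24, y = 25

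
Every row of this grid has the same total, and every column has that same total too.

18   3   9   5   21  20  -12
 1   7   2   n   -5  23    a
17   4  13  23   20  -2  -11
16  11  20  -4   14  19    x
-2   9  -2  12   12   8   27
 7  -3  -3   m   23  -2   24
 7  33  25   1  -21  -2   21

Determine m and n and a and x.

Rows 1 and 3 both sum to 64, so that's the common total.
Row 6 has 7 − 3 − 3 + 23 − 2 + 24 = 46; the blank must be 64 − 46 = 18.
Column 4 has 5 + 23 − 4 + 12 + 18 + 1 = 55; the blank must be 64 − 55 = 9.
Row 2 has 1 + 7 + 2 + 9 − 5 + 23 = 37; the blank must be 64 − 37 = 27.
Row 4 has 16 + 11 + 20 − 4 + 14 + 19 = 76; the blank must be 64 − 76 = -12.

m = 18, n = 9, a = 27, x = -12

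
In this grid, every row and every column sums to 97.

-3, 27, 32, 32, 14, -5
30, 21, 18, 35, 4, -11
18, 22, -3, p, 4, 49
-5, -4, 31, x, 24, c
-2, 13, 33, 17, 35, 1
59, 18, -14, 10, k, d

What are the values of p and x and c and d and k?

p = 7, x = -4, c = 55, d = 8, k = 16

Column 5: 14 + 4 + 4 + 24 + 35 = 81, so its missing entry is 97 − 81 = 16.
Row 6: 59 + 18 − 14 + 10 + 16 = 89, so its missing entry is 97 − 89 = 8.
Row 3: 18 + 22 − 3 + 4 + 49 = 90, so its missing entry is 97 − 90 = 7.
Column 4: 32 + 35 + 7 + 17 + 10 = 101, so its missing entry is 97 − 101 = -4.
Row 4: -5 − 4 + 31 − 4 + 24 = 42, so its missing entry is 97 − 42 = 55.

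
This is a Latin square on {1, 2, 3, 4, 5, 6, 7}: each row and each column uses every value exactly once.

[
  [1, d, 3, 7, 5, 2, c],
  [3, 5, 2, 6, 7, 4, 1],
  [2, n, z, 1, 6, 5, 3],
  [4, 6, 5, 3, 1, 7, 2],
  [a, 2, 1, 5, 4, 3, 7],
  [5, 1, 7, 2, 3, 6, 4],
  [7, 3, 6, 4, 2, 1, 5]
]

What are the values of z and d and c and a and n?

z = 4, d = 4, c = 6, a = 6, n = 7

For row 5, column 1: row 5 already has {1, 2, 3, 4, 5, 7}; that leaves 6.
At (row 1, col 7): column 7 already has {1, 2, 3, 4, 5, 7}, so the value is 6.
At (row 1, col 2): row 1 already has {1, 2, 3, 5, 6, 7}, so the value is 4.
Cell (3,2): column 2 already has {1, 2, 3, 4, 5, 6} → 7.
Cell (3,3): row 3 already has {1, 2, 3, 5, 6, 7} → 4.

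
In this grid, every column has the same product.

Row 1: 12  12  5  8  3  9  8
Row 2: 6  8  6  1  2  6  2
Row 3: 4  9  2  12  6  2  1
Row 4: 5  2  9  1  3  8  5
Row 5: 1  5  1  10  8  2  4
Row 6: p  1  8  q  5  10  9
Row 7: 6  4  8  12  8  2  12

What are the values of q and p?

Columns 3 and 5 each multiply to 34560, so every column has product 34560.
Column 4: 8×1×12×1×10×12 = 11520, so the missing entry is 34560 ÷ 11520 = 3.
Column 1: 12×6×4×5×1×6 = 8640, so the missing entry is 34560 ÷ 8640 = 4.

q = 3, p = 4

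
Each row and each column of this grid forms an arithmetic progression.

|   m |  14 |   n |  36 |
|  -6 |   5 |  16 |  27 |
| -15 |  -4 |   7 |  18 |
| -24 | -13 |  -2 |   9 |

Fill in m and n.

Along each row the entries change by 11 per step; down each column they change by -9.
Row 1: from 14 at column 2, stepping by 11 to column 1 gives 3.
Row 1: from 14 at column 2, stepping by 11 to column 3 gives 25.

m = 3, n = 25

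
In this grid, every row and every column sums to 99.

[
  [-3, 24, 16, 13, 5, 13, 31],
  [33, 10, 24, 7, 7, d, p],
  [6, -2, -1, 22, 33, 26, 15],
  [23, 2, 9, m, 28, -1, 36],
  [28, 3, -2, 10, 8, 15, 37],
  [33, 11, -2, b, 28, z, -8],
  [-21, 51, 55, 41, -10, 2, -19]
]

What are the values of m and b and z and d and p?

m = 2, b = 4, z = 33, d = 11, p = 7

Row 4: 23 + 2 + 9 + 28 − 1 + 36 = 97, so its missing entry is 99 − 97 = 2.
Column 4: 13 + 7 + 22 + 2 + 10 + 41 = 95, so its missing entry is 99 − 95 = 4.
Row 6: 33 + 11 − 2 + 4 + 28 − 8 = 66, so its missing entry is 99 − 66 = 33.
Column 6: 13 + 26 − 1 + 15 + 33 + 2 = 88, so its missing entry is 99 − 88 = 11.
Row 2: 33 + 10 + 24 + 7 + 7 + 11 = 92, so its missing entry is 99 − 92 = 7.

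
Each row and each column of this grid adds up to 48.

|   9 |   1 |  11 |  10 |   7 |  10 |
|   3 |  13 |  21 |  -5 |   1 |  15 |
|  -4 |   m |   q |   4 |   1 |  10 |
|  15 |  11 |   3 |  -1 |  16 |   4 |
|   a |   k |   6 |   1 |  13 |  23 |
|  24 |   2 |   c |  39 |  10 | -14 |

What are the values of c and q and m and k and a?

Column 1: 9 + 3 − 4 + 15 + 24 = 47, so its missing entry is 48 − 47 = 1.
Row 5: 1 + 6 + 1 + 13 + 23 = 44, so its missing entry is 48 − 44 = 4.
Column 2: 1 + 13 + 11 + 4 + 2 = 31, so its missing entry is 48 − 31 = 17.
Row 3: -4 + 17 + 4 + 1 + 10 = 28, so its missing entry is 48 − 28 = 20.
Row 6: 24 + 2 + 39 + 10 − 14 = 61, so its missing entry is 48 − 61 = -13.

c = -13, q = 20, m = 17, k = 4, a = 1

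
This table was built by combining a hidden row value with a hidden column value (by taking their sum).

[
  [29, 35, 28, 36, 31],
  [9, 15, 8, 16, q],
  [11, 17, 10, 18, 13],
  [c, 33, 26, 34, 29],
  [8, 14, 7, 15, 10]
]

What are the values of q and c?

The difference between any two rows is the same in every column — this is an addition table with the headers hidden.
Row 2 minus row 1 is 15 − 35 = -20, so its entry in column 5 is 31 + (-20) = 11.
Row 4 minus row 1 is 33 − 35 = -2, so its entry in column 1 is 29 + (-2) = 27.

q = 11, c = 27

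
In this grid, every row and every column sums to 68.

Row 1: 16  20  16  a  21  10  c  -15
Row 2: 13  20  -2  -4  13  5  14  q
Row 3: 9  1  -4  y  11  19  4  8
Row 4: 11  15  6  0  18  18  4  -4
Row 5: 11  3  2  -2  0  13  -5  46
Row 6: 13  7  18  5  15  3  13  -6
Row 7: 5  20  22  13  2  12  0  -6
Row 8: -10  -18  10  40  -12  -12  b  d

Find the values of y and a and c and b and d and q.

Row 3: 9 + 1 − 4 + 11 + 19 + 4 + 8 = 48, so its missing entry is 68 − 48 = 20.
Column 4: -4 + 20 + 0 − 2 + 5 + 13 + 40 = 72, so its missing entry is 68 − 72 = -4.
Row 1: 16 + 20 + 16 − 4 + 21 + 10 − 15 = 64, so its missing entry is 68 − 64 = 4.
Row 2: 13 + 20 − 2 − 4 + 13 + 5 + 14 = 59, so its missing entry is 68 − 59 = 9.
Column 8: -15 + 9 + 8 − 4 + 46 − 6 − 6 = 32, so its missing entry is 68 − 32 = 36.
Row 8: -10 − 18 + 10 + 40 − 12 − 12 + 36 = 34, so its missing entry is 68 − 34 = 34.

y = 20, a = -4, c = 4, b = 34, d = 36, q = 9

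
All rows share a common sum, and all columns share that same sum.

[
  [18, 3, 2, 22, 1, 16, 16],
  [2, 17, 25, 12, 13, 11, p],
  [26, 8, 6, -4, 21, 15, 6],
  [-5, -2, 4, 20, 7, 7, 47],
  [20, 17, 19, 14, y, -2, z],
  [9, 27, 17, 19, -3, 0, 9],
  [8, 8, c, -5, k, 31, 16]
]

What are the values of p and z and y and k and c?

p = -2, z = -14, y = 24, k = 15, c = 5

Rows 1 and 3 both sum to 78, so that's the common total.
Column 3 has 2 + 25 + 6 + 4 + 19 + 17 = 73; the blank must be 78 − 73 = 5.
Row 7 has 8 + 8 + 5 − 5 + 31 + 16 = 63; the blank must be 78 − 63 = 15.
Column 5 has 1 + 13 + 21 + 7 − 3 + 15 = 54; the blank must be 78 − 54 = 24.
Row 5 has 20 + 17 + 19 + 14 + 24 − 2 = 92; the blank must be 78 − 92 = -14.
Row 2 has 2 + 17 + 25 + 12 + 13 + 11 = 80; the blank must be 78 − 80 = -2.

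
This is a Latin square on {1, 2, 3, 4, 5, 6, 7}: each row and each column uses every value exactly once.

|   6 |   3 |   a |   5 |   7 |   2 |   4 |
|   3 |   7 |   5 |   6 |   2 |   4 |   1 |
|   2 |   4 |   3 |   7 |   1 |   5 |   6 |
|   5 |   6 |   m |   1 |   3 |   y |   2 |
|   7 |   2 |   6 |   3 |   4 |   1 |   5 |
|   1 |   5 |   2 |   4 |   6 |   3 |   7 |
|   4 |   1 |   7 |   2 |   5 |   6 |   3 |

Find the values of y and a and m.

y = 7, a = 1, m = 4

For row 4, column 6: column 6 already has {1, 2, 3, 4, 5, 6}; that leaves 7.
For row 4, column 3: row 4 already has {1, 2, 3, 5, 6, 7}; that leaves 4.
Cell (1,3): row 1 already has {2, 3, 4, 5, 6, 7} → 1.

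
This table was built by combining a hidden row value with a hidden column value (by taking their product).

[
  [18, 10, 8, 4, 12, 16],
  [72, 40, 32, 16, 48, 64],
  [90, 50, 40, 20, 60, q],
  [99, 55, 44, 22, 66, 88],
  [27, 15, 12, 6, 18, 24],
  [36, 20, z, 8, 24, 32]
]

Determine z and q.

z = 16, q = 80

Each row is a constant multiple of every other row — this is a multiplication table with the headers hidden.
Row 6 is 20/10 = 2/1 times row 1, so its entry in column 3 is 8 × 2/1 = 16.
Row 3 is 50/10 = 5/1 times row 1, so its entry in column 6 is 16 × 5/1 = 80.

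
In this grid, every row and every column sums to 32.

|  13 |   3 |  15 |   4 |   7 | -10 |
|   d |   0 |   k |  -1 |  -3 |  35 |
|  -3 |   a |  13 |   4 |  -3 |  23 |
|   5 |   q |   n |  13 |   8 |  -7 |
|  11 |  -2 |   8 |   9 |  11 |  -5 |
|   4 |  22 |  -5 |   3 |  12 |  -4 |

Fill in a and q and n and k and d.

Row 3 has -3 + 13 + 4 − 3 + 23 = 34; the blank must be 32 − 34 = -2.
Column 2 has 3 + 0 − 2 − 2 + 22 = 21; the blank must be 32 − 21 = 11.
Column 1 has 13 − 3 + 5 + 11 + 4 = 30; the blank must be 32 − 30 = 2.
Row 2 has 2 + 0 − 1 − 3 + 35 = 33; the blank must be 32 − 33 = -1.
Row 4 has 5 + 11 + 13 + 8 − 7 = 30; the blank must be 32 − 30 = 2.

a = -2, q = 11, n = 2, k = -1, d = 2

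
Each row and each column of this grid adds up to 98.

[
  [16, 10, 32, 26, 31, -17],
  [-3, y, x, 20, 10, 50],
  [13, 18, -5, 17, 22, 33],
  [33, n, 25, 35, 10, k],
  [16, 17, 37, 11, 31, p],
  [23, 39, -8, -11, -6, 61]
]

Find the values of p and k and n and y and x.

p = -14, k = -15, n = 10, y = 4, x = 17

The known cells in column 3 total 81, leaving 98 − 81 = 17 for the blank.
The known cells in row 2 total 94, leaving 98 − 94 = 4 for the blank.
The known cells in column 2 total 88, leaving 98 − 88 = 10 for the blank.
The known cells in row 5 total 112, leaving 98 − 112 = -14 for the blank.
The known cells in row 4 total 113, leaving 98 − 113 = -15 for the blank.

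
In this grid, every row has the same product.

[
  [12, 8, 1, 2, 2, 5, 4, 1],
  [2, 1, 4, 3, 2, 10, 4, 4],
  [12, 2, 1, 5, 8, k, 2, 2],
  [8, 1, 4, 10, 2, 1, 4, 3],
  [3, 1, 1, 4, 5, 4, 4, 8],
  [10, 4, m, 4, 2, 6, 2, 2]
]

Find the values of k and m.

k = 2, m = 1

Rows 1 and 5 each multiply to 7680, so every row has product 7680.
Row 3: 12×2×1×5×8×2×2 = 3840, so the missing entry is 7680 ÷ 3840 = 2.
Row 6: 10×4×4×2×6×2×2 = 7680, so the missing entry is 7680 ÷ 7680 = 1.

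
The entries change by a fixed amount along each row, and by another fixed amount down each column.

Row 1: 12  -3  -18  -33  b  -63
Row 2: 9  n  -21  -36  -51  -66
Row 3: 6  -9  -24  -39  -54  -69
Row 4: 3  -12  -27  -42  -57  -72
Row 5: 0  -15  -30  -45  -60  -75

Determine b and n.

Along each row the entries change by -15 per step; down each column they change by -3.
Row 1: from 12 at column 1, stepping by -15 to column 5 gives -48.
Row 2: from 9 at column 1, stepping by -15 to column 2 gives -6.

b = -48, n = -6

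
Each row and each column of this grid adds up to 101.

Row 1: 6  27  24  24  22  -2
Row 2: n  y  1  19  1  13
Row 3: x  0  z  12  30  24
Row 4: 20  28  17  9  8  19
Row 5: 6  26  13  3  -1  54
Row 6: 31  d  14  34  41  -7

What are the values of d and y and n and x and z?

d = -12, y = 32, n = 35, x = 3, z = 32

The known cells in row 6 total 113, leaving 101 − 113 = -12 for the blank.
The known cells in column 2 total 69, leaving 101 − 69 = 32 for the blank.
The known cells in column 3 total 69, leaving 101 − 69 = 32 for the blank.
The known cells in row 3 total 98, leaving 101 − 98 = 3 for the blank.
The known cells in row 2 total 66, leaving 101 − 66 = 35 for the blank.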